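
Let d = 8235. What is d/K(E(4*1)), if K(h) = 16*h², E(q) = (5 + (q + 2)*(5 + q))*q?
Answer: 8235/891136 ≈ 0.0092410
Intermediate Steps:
E(q) = q*(5 + (2 + q)*(5 + q)) (E(q) = (5 + (2 + q)*(5 + q))*q = q*(5 + (2 + q)*(5 + q)))
d/K(E(4*1)) = 8235/((16*((4*1)*(15 + (4*1)² + 7*(4*1)))²)) = 8235/((16*(4*(15 + 4² + 7*4))²)) = 8235/((16*(4*(15 + 16 + 28))²)) = 8235/((16*(4*59)²)) = 8235/((16*236²)) = 8235/((16*55696)) = 8235/891136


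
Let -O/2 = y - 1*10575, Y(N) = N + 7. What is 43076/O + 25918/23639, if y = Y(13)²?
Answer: 70259312/21866075 ≈ 3.2132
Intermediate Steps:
Y(N) = 7 + N
y = 400 (y = (7 + 13)² = 20² = 400)
O = 20350 (O = -2*(400 - 1*10575) = -2*(400 - 10575) = -2*(-10175) = 20350)
43076/O + 25918/23639 = 43076/20350 + 25918/23639 = 43076*(1/20350) + 25918*(1/23639) = 1958/925 + 25918/23639 = 70259312/21866075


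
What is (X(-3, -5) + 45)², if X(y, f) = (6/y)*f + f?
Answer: 2500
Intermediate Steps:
X(y, f) = f + 6*f/y (X(y, f) = 6*f/y + f = f + 6*f/y)
(X(-3, -5) + 45)² = (-5*(6 - 3)/(-3) + 45)² = (-5*(-⅓)*3 + 45)² = (5 + 45)² = 50² = 2500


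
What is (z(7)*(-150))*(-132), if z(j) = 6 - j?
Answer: -19800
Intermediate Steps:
(z(7)*(-150))*(-132) = ((6 - 1*7)*(-150))*(-132) = ((6 - 7)*(-150))*(-132) = -1*(-150)*(-132) = 150*(-132) = -19800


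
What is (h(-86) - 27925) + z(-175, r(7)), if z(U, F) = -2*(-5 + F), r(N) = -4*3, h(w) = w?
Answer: -27977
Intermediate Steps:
r(N) = -12
z(U, F) = 10 - 2*F
(h(-86) - 27925) + z(-175, r(7)) = (-86 - 27925) + (10 - 2*(-12)) = -28011 + (10 + 24) = -28011 + 34 = -27977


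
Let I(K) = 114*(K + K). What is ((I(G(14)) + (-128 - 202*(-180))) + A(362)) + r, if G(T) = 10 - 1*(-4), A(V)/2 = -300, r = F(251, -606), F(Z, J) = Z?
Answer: 39075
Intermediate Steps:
r = 251
A(V) = -600 (A(V) = 2*(-300) = -600)
G(T) = 14 (G(T) = 10 + 4 = 14)
I(K) = 228*K (I(K) = 114*(2*K) = 228*K)
((I(G(14)) + (-128 - 202*(-180))) + A(362)) + r = ((228*14 + (-128 - 202*(-180))) - 600) + 251 = ((3192 + (-128 + 36360)) - 600) + 251 = ((3192 + 36232) - 600) + 251 = (39424 - 600) + 251 = 38824 + 251 = 39075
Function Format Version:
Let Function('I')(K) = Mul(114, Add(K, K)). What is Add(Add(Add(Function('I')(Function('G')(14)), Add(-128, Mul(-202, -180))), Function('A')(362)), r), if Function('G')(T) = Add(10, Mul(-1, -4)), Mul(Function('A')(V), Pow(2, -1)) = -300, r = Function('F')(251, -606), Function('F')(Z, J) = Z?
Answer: 39075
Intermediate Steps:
r = 251
Function('A')(V) = -600 (Function('A')(V) = Mul(2, -300) = -600)
Function('G')(T) = 14 (Function('G')(T) = Add(10, 4) = 14)
Function('I')(K) = Mul(228, K) (Function('I')(K) = Mul(114, Mul(2, K)) = Mul(228, K))
Add(Add(Add(Function('I')(Function('G')(14)), Add(-128, Mul(-202, -180))), Function('A')(362)), r) = Add(Add(Add(Mul(228, 14), Add(-128, Mul(-202, -180))), -600), 251) = Add(Add(Add(3192, Add(-128, 36360)), -600), 251) = Add(Add(Add(3192, 36232), -600), 251) = Add(Add(39424, -600), 251) = Add(38824, 251) = 39075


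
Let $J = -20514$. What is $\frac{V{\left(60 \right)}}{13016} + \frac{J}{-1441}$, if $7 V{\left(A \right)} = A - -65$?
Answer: $\frac{1869251693}{131292392} \approx 14.237$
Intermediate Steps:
$V{\left(A \right)} = \frac{65}{7} + \frac{A}{7}$ ($V{\left(A \right)} = \frac{A - -65}{7} = \frac{A + 65}{7} = \frac{65 + A}{7} = \frac{65}{7} + \frac{A}{7}$)
$\frac{V{\left(60 \right)}}{13016} + \frac{J}{-1441} = \frac{\frac{65}{7} + \frac{1}{7} \cdot 60}{13016} - \frac{20514}{-1441} = \left(\frac{65}{7} + \frac{60}{7}\right) \frac{1}{13016} - - \frac{20514}{1441} = \frac{125}{7} \cdot \frac{1}{13016} + \frac{20514}{1441} = \frac{125}{91112} + \frac{20514}{1441} = \frac{1869251693}{131292392}$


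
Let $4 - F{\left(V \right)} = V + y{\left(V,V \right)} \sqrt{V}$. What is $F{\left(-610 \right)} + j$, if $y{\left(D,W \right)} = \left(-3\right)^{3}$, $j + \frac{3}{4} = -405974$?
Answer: $- \frac{1621443}{4} + 27 i \sqrt{610} \approx -4.0536 \cdot 10^{5} + 666.85 i$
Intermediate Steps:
$j = - \frac{1623899}{4}$ ($j = - \frac{3}{4} - 405974 = - \frac{1623899}{4} \approx -4.0598 \cdot 10^{5}$)
$y{\left(D,W \right)} = -27$
$F{\left(V \right)} = 4 - V + 27 \sqrt{V}$ ($F{\left(V \right)} = 4 - \left(V - 27 \sqrt{V}\right) = 4 + \left(- V + 27 \sqrt{V}\right) = 4 - V + 27 \sqrt{V}$)
$F{\left(-610 \right)} + j = \left(4 - -610 + 27 \sqrt{-610}\right) - \frac{1623899}{4} = \left(4 + 610 + 27 i \sqrt{610}\right) - \frac{1623899}{4} = \left(614 + 27 i \sqrt{610}\right) - \frac{1623899}{4} = - \frac{1621443}{4} + 27 i \sqrt{610}$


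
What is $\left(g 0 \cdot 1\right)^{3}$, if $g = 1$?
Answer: $0$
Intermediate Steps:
$\left(g 0 \cdot 1\right)^{3} = \left(1 \cdot 0 \cdot 1\right)^{3} = \left(1 \cdot 0\right)^{3} = 0^{3} = 0$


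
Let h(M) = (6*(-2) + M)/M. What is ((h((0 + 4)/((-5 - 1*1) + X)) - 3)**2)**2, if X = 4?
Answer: 256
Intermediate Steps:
h(M) = (-12 + M)/M
((h((0 + 4)/((-5 - 1*1) + X)) - 3)**2)**2 = (((-12 + (0 + 4)/((-5 - 1*1) + 4))/(((0 + 4)/((-5 - 1*1) + 4))) - 3)**2)**2 = (((-12 + 4/((-5 - 1) + 4))/((4/((-5 - 1) + 4))) - 3)**2)**2 = (((-12 + 4/(-6 + 4))/((4/(-6 + 4))) - 3)**2)**2 = (((-12 + 4/(-2))/((4/(-2))) - 3)**2)**2 = (((-12 + 4*(-1/2))/((4*(-1/2))) - 3)**2)**2 = (((-12 - 2)/(-2) - 3)**2)**2 = ((-1/2*(-14) - 3)**2)**2 = ((7 - 3)**2)**2 = (4**2)**2 = 16**2 = 256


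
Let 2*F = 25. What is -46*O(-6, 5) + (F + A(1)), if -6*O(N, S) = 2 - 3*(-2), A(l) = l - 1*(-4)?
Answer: 473/6 ≈ 78.833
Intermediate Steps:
F = 25/2 (F = (1/2)*25 = 25/2 ≈ 12.500)
A(l) = 4 + l (A(l) = l + 4 = 4 + l)
O(N, S) = -4/3 (O(N, S) = -(2 - 3*(-2))/6 = -(2 + 6)/6 = -1/6*8 = -4/3)
-46*O(-6, 5) + (F + A(1)) = -46*(-4/3) + (25/2 + (4 + 1)) = 184/3 + (25/2 + 5) = 184/3 + 35/2 = 473/6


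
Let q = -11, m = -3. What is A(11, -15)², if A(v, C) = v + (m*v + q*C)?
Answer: 20449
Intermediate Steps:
A(v, C) = -11*C - 2*v (A(v, C) = v + (-3*v - 11*C) = v + (-11*C - 3*v) = -11*C - 2*v)
A(11, -15)² = (-11*(-15) - 2*11)² = (165 - 22)² = 143² = 20449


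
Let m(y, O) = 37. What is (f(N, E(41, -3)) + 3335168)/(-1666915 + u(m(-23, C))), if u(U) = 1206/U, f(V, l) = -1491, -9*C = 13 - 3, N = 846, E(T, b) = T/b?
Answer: -123346049/61674649 ≈ -1.9999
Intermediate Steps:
C = -10/9 (C = -(13 - 3)/9 = -⅑*10 = -10/9 ≈ -1.1111)
(f(N, E(41, -3)) + 3335168)/(-1666915 + u(m(-23, C))) = (-1491 + 3335168)/(-1666915 + 1206/37) = 3333677/(-1666915 + 1206*(1/37)) = 3333677/(-1666915 + 1206/37) = 3333677/(-61674649/37) = 3333677*(-37/61674649) = -123346049/61674649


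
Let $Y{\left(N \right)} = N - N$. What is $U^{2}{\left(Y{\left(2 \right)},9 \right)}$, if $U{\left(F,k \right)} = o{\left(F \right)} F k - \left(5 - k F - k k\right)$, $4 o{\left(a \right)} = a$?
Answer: $5776$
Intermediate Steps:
$Y{\left(N \right)} = 0$
$o{\left(a \right)} = \frac{a}{4}$
$U{\left(F,k \right)} = -5 + k^{2} + F k + \frac{k F^{2}}{4}$ ($U{\left(F,k \right)} = \frac{F}{4} F k - \left(5 - k F - k k\right) = \frac{F^{2}}{4} k - \left(5 - k^{2} - F k\right) = \frac{k F^{2}}{4} - \left(5 - k^{2} - F k\right) = \frac{k F^{2}}{4} + \left(-5 + k^{2} + F k\right) = -5 + k^{2} + F k + \frac{k F^{2}}{4}$)
$U^{2}{\left(Y{\left(2 \right)},9 \right)} = \left(-5 + 9^{2} + 0 \cdot 9 + \frac{1}{4} \cdot 9 \cdot 0^{2}\right)^{2} = \left(-5 + 81 + 0 + \frac{1}{4} \cdot 9 \cdot 0\right)^{2} = \left(-5 + 81 + 0 + 0\right)^{2} = 76^{2} = 5776$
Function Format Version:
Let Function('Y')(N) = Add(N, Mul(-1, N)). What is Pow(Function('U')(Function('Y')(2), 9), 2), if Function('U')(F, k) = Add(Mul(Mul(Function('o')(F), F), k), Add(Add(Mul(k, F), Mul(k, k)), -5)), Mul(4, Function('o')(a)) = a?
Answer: 5776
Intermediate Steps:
Function('Y')(N) = 0
Function('o')(a) = Mul(Rational(1, 4), a)
Function('U')(F, k) = Add(-5, Pow(k, 2), Mul(F, k), Mul(Rational(1, 4), k, Pow(F, 2))) (Function('U')(F, k) = Add(Mul(Mul(Mul(Rational(1, 4), F), F), k), Add(Add(Mul(k, F), Mul(k, k)), -5)) = Add(Mul(Mul(Rational(1, 4), Pow(F, 2)), k), Add(Add(Mul(F, k), Pow(k, 2)), -5)) = Add(Mul(Rational(1, 4), k, Pow(F, 2)), Add(Add(Pow(k, 2), Mul(F, k)), -5)) = Add(Mul(Rational(1, 4), k, Pow(F, 2)), Add(-5, Pow(k, 2), Mul(F, k))) = Add(-5, Pow(k, 2), Mul(F, k), Mul(Rational(1, 4), k, Pow(F, 2))))
Pow(Function('U')(Function('Y')(2), 9), 2) = Pow(Add(-5, Pow(9, 2), Mul(0, 9), Mul(Rational(1, 4), 9, Pow(0, 2))), 2) = Pow(Add(-5, 81, 0, Mul(Rational(1, 4), 9, 0)), 2) = Pow(Add(-5, 81, 0, 0), 2) = Pow(76, 2) = 5776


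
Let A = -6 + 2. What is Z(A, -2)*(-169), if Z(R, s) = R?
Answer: 676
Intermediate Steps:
A = -4
Z(A, -2)*(-169) = -4*(-169) = 676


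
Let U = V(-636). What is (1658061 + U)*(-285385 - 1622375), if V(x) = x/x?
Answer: -3163184361120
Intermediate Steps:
V(x) = 1
U = 1
(1658061 + U)*(-285385 - 1622375) = (1658061 + 1)*(-285385 - 1622375) = 1658062*(-1907760) = -3163184361120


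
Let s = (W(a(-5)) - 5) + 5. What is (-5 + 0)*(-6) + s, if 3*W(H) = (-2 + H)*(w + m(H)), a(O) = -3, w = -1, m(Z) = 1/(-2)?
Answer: 65/2 ≈ 32.500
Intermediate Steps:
m(Z) = -½
W(H) = 1 - H/2 (W(H) = ((-2 + H)*(-1 - ½))/3 = ((-2 + H)*(-3/2))/3 = (3 - 3*H/2)/3 = 1 - H/2)
s = 5/2 (s = ((1 - ½*(-3)) - 5) + 5 = ((1 + 3/2) - 5) + 5 = (5/2 - 5) + 5 = -5/2 + 5 = 5/2 ≈ 2.5000)
(-5 + 0)*(-6) + s = (-5 + 0)*(-6) + 5/2 = -5*(-6) + 5/2 = 30 + 5/2 = 65/2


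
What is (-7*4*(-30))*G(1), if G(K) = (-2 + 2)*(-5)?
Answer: 0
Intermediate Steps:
G(K) = 0 (G(K) = 0*(-5) = 0)
(-7*4*(-30))*G(1) = (-7*4*(-30))*0 = -28*(-30)*0 = 840*0 = 0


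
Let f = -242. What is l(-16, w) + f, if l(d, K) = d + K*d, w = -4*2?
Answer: -130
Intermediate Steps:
w = -8
l(-16, w) + f = -16*(1 - 8) - 242 = -16*(-7) - 242 = 112 - 242 = -130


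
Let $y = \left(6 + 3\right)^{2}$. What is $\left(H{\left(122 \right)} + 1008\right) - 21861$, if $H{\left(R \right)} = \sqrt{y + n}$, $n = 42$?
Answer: $-20853 + \sqrt{123} \approx -20842.0$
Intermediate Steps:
$y = 81$ ($y = 9^{2} = 81$)
$H{\left(R \right)} = \sqrt{123}$ ($H{\left(R \right)} = \sqrt{81 + 42} = \sqrt{123}$)
$\left(H{\left(122 \right)} + 1008\right) - 21861 = \left(\sqrt{123} + 1008\right) - 21861 = \left(1008 + \sqrt{123}\right) - 21861 = -20853 + \sqrt{123}$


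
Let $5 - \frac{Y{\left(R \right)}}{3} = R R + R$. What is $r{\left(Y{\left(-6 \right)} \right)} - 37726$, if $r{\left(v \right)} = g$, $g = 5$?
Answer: $-37721$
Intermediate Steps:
$Y{\left(R \right)} = 15 - 3 R - 3 R^{2}$ ($Y{\left(R \right)} = 15 - 3 \left(R R + R\right) = 15 - 3 \left(R^{2} + R\right) = 15 - 3 \left(R + R^{2}\right) = 15 - \left(3 R + 3 R^{2}\right) = 15 - 3 R - 3 R^{2}$)
$r{\left(v \right)} = 5$
$r{\left(Y{\left(-6 \right)} \right)} - 37726 = 5 - 37726 = -37721$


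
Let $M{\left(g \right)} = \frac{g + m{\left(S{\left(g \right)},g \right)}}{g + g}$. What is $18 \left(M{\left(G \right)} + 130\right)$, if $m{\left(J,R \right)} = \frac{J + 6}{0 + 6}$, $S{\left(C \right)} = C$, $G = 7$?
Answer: $\frac{32925}{14} \approx 2351.8$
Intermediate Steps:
$m{\left(J,R \right)} = 1 + \frac{J}{6}$ ($m{\left(J,R \right)} = \frac{6 + J}{6} = \left(6 + J\right) \frac{1}{6} = 1 + \frac{J}{6}$)
$M{\left(g \right)} = \frac{1 + \frac{7 g}{6}}{2 g}$ ($M{\left(g \right)} = \frac{g + \left(1 + \frac{g}{6}\right)}{g + g} = \frac{1 + \frac{7 g}{6}}{2 g}$)
$18 \left(M{\left(G \right)} + 130\right) = 18 \left(\frac{6 + 7 \cdot 7}{12 \cdot 7} + 130\right) = 18 \left(\frac{1}{12} \cdot \frac{1}{7} \left(6 + 49\right) + 130\right) = 18 \left(\frac{1}{12} \cdot \frac{1}{7} \cdot 55 + 130\right) = 18 \left(\frac{55}{84} + 130\right) = 18 \cdot \frac{10975}{84} = \frac{32925}{14}$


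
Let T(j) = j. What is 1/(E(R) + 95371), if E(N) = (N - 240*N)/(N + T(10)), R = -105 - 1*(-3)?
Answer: 46/4374877 ≈ 1.0515e-5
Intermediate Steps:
R = -102 (R = -105 + 3 = -102)
E(N) = -239*N/(10 + N) (E(N) = (N - 240*N)/(N + 10) = (-239*N)/(10 + N) = -239*N/(10 + N))
1/(E(R) + 95371) = 1/(-239*(-102)/(10 - 102) + 95371) = 1/(-239*(-102)/(-92) + 95371) = 1/(-239*(-102)*(-1/92) + 95371) = 1/(-12189/46 + 95371) = 1/(4374877/46) = 46/4374877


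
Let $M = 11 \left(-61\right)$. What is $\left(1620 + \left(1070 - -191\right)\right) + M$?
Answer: $2210$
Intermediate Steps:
$M = -671$
$\left(1620 + \left(1070 - -191\right)\right) + M = \left(1620 + \left(1070 - -191\right)\right) - 671 = \left(1620 + \left(1070 + 191\right)\right) - 671 = \left(1620 + 1261\right) - 671 = 2881 - 671 = 2210$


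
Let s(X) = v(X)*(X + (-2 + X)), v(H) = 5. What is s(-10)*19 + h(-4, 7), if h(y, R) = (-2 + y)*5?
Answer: -2120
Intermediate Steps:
s(X) = -10 + 10*X (s(X) = 5*(X + (-2 + X)) = 5*(-2 + 2*X) = -10 + 10*X)
h(y, R) = -10 + 5*y
s(-10)*19 + h(-4, 7) = (-10 + 10*(-10))*19 + (-10 + 5*(-4)) = (-10 - 100)*19 + (-10 - 20) = -110*19 - 30 = -2090 - 30 = -2120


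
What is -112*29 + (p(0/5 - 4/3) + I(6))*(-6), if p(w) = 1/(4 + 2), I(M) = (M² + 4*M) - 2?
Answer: -3597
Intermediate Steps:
I(M) = -2 + M² + 4*M
p(w) = ⅙ (p(w) = 1/6 = ⅙)
-112*29 + (p(0/5 - 4/3) + I(6))*(-6) = -112*29 + (⅙ + (-2 + 6² + 4*6))*(-6) = -3248 + (⅙ + (-2 + 36 + 24))*(-6) = -3248 + (⅙ + 58)*(-6) = -3248 + (349/6)*(-6) = -3248 - 349 = -3597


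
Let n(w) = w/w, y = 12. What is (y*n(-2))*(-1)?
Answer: -12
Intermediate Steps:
n(w) = 1
(y*n(-2))*(-1) = (12*1)*(-1) = 12*(-1) = -12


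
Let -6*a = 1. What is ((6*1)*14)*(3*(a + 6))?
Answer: 1470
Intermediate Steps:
a = -1/6 (a = -1/6*1 = -1/6 ≈ -0.16667)
((6*1)*14)*(3*(a + 6)) = ((6*1)*14)*(3*(-1/6 + 6)) = (6*14)*(3*(35/6)) = 84*(35/2) = 1470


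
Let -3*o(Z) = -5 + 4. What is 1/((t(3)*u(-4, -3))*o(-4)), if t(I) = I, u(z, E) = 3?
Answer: 1/3 ≈ 0.33333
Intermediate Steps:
o(Z) = 1/3 (o(Z) = -(-5 + 4)/3 = -1/3*(-1) = 1/3)
1/((t(3)*u(-4, -3))*o(-4)) = 1/((3*3)*(1/3)) = 1/(9*(1/3)) = 1/3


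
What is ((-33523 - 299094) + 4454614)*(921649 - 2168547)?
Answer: -5139709815306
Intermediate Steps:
((-33523 - 299094) + 4454614)*(921649 - 2168547) = (-332617 + 4454614)*(-1246898) = 4121997*(-1246898) = -5139709815306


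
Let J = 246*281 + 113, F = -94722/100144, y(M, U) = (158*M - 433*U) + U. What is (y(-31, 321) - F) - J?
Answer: -10655724887/50072 ≈ -2.1281e+5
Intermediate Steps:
y(M, U) = -432*U + 158*M (y(M, U) = (-433*U + 158*M) + U = -432*U + 158*M)
F = -47361/50072 (F = -94722*1/100144 = -47361/50072 ≈ -0.94586)
J = 69239 (J = 69126 + 113 = 69239)
(y(-31, 321) - F) - J = ((-432*321 + 158*(-31)) - 1*(-47361/50072)) - 1*69239 = ((-138672 - 4898) + 47361/50072) - 69239 = (-143570 + 47361/50072) - 69239 = -7188789679/50072 - 69239 = -10655724887/50072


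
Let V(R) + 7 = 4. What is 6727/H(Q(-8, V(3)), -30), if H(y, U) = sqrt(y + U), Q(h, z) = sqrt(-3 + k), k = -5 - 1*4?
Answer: 6727*sqrt(2)/(2*sqrt(-15 + I*sqrt(3))) ≈ 70.324 - 1222.1*I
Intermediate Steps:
V(R) = -3 (V(R) = -7 + 4 = -3)
k = -9 (k = -5 - 4 = -9)
Q(h, z) = 2*I*sqrt(3) (Q(h, z) = sqrt(-3 - 9) = sqrt(-12) = 2*I*sqrt(3))
H(y, U) = sqrt(U + y)
6727/H(Q(-8, V(3)), -30) = 6727/(sqrt(-30 + 2*I*sqrt(3))) = 6727/sqrt(-30 + 2*I*sqrt(3))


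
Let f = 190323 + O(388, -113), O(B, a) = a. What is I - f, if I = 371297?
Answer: 181087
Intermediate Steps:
f = 190210 (f = 190323 - 113 = 190210)
I - f = 371297 - 1*190210 = 371297 - 190210 = 181087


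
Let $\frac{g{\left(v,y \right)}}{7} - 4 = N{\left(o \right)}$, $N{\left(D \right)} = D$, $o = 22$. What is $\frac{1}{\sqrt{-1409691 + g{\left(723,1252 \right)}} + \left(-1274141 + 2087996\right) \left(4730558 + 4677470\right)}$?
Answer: $\frac{332903070780}{2548962454299334865654483} - \frac{i \sqrt{1409509}}{58626136448884701910053109} \approx 1.306 \cdot 10^{-13} - 2.0251 \cdot 10^{-23} i$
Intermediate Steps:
$g{\left(v,y \right)} = 182$ ($g{\left(v,y \right)} = 28 + 7 \cdot 22 = 28 + 154 = 182$)
$\frac{1}{\sqrt{-1409691 + g{\left(723,1252 \right)}} + \left(-1274141 + 2087996\right) \left(4730558 + 4677470\right)} = \frac{1}{\sqrt{-1409691 + 182} + \left(-1274141 + 2087996\right) \left(4730558 + 4677470\right)} = \frac{1}{\sqrt{-1409509} + 813855 \cdot 9408028} = \frac{1}{i \sqrt{1409509} + 7656770627940} = \frac{1}{7656770627940 + i \sqrt{1409509}}$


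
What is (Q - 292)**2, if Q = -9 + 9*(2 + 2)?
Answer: 70225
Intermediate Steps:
Q = 27 (Q = -9 + 9*4 = -9 + 36 = 27)
(Q - 292)**2 = (27 - 292)**2 = (-265)**2 = 70225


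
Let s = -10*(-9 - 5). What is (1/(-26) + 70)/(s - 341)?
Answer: -1819/5226 ≈ -0.34807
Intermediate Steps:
s = 140 (s = -10*(-14) = 140)
(1/(-26) + 70)/(s - 341) = (1/(-26) + 70)/(140 - 341) = (-1/26 + 70)/(-201) = (1819/26)*(-1/201) = -1819/5226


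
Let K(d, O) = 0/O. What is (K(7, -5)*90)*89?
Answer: 0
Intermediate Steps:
K(d, O) = 0
(K(7, -5)*90)*89 = (0*90)*89 = 0*89 = 0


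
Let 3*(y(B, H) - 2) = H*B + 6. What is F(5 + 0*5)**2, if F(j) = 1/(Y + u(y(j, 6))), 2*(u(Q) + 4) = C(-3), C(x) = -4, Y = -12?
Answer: 1/324 ≈ 0.0030864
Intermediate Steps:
y(B, H) = 4 + B*H/3 (y(B, H) = 2 + (H*B + 6)/3 = 2 + (B*H + 6)/3 = 2 + (6 + B*H)/3 = 2 + (2 + B*H/3) = 4 + B*H/3)
u(Q) = -6 (u(Q) = -4 + (1/2)*(-4) = -4 - 2 = -6)
F(j) = -1/18 (F(j) = 1/(-12 - 6) = 1/(-18) = -1/18)
F(5 + 0*5)**2 = (-1/18)**2 = 1/324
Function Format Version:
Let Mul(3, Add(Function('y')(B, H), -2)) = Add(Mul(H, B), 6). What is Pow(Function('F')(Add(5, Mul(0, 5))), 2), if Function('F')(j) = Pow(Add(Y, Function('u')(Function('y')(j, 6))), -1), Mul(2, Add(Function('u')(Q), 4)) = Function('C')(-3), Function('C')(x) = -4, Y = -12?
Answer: Rational(1, 324) ≈ 0.0030864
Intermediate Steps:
Function('y')(B, H) = Add(4, Mul(Rational(1, 3), B, H)) (Function('y')(B, H) = Add(2, Mul(Rational(1, 3), Add(Mul(H, B), 6))) = Add(2, Mul(Rational(1, 3), Add(Mul(B, H), 6))) = Add(2, Mul(Rational(1, 3), Add(6, Mul(B, H)))) = Add(2, Add(2, Mul(Rational(1, 3), B, H))) = Add(4, Mul(Rational(1, 3), B, H)))
Function('u')(Q) = -6 (Function('u')(Q) = Add(-4, Mul(Rational(1, 2), -4)) = Add(-4, -2) = -6)
Function('F')(j) = Rational(-1, 18) (Function('F')(j) = Pow(Add(-12, -6), -1) = Pow(-18, -1) = Rational(-1, 18))
Pow(Function('F')(Add(5, Mul(0, 5))), 2) = Pow(Rational(-1, 18), 2) = Rational(1, 324)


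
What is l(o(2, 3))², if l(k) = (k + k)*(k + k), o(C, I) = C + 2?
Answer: 4096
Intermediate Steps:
o(C, I) = 2 + C
l(k) = 4*k² (l(k) = (2*k)*(2*k) = 4*k²)
l(o(2, 3))² = (4*(2 + 2)²)² = (4*4²)² = (4*16)² = 64² = 4096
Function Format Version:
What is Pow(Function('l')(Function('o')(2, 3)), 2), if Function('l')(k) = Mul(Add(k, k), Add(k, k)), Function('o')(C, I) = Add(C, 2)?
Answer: 4096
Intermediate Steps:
Function('o')(C, I) = Add(2, C)
Function('l')(k) = Mul(4, Pow(k, 2)) (Function('l')(k) = Mul(Mul(2, k), Mul(2, k)) = Mul(4, Pow(k, 2)))
Pow(Function('l')(Function('o')(2, 3)), 2) = Pow(Mul(4, Pow(Add(2, 2), 2)), 2) = Pow(Mul(4, Pow(4, 2)), 2) = Pow(Mul(4, 16), 2) = Pow(64, 2) = 4096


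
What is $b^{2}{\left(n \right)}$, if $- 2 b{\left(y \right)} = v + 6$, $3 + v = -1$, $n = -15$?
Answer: $1$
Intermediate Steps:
$v = -4$ ($v = -3 - 1 = -4$)
$b{\left(y \right)} = -1$ ($b{\left(y \right)} = - \frac{-4 + 6}{2} = \left(- \frac{1}{2}\right) 2 = -1$)
$b^{2}{\left(n \right)} = \left(-1\right)^{2} = 1$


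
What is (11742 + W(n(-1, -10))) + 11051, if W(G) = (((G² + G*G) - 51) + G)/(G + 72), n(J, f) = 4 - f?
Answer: 1960553/86 ≈ 22797.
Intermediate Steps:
W(G) = (-51 + G + 2*G²)/(72 + G) (W(G) = (((G² + G²) - 51) + G)/(72 + G) = ((2*G² - 51) + G)/(72 + G) = ((-51 + 2*G²) + G)/(72 + G) = (-51 + G + 2*G²)/(72 + G))
(11742 + W(n(-1, -10))) + 11051 = (11742 + (-51 + (4 - 1*(-10)) + 2*(4 - 1*(-10))²)/(72 + (4 - 1*(-10)))) + 11051 = (11742 + (-51 + (4 + 10) + 2*(4 + 10)²)/(72 + (4 + 10))) + 11051 = (11742 + (-51 + 14 + 2*14²)/(72 + 14)) + 11051 = (11742 + (-51 + 14 + 2*196)/86) + 11051 = (11742 + (-51 + 14 + 392)/86) + 11051 = (11742 + (1/86)*355) + 11051 = (11742 + 355/86) + 11051 = 1010167/86 + 11051 = 1960553/86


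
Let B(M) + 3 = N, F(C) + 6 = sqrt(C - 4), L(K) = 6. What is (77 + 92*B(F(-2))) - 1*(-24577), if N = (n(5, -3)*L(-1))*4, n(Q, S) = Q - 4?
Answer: 26586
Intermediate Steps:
F(C) = -6 + sqrt(-4 + C) (F(C) = -6 + sqrt(C - 4) = -6 + sqrt(-4 + C))
n(Q, S) = -4 + Q
N = 24 (N = ((-4 + 5)*6)*4 = (1*6)*4 = 6*4 = 24)
B(M) = 21 (B(M) = -3 + 24 = 21)
(77 + 92*B(F(-2))) - 1*(-24577) = (77 + 92*21) - 1*(-24577) = (77 + 1932) + 24577 = 2009 + 24577 = 26586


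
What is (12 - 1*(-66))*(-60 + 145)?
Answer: 6630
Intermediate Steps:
(12 - 1*(-66))*(-60 + 145) = (12 + 66)*85 = 78*85 = 6630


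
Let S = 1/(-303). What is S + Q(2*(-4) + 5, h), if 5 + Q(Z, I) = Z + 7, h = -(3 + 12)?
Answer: -304/303 ≈ -1.0033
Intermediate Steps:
h = -15 (h = -1*15 = -15)
Q(Z, I) = 2 + Z (Q(Z, I) = -5 + (Z + 7) = -5 + (7 + Z) = 2 + Z)
S = -1/303 ≈ -0.0033003
S + Q(2*(-4) + 5, h) = -1/303 + (2 + (2*(-4) + 5)) = -1/303 + (2 + (-8 + 5)) = -1/303 + (2 - 3) = -1/303 - 1 = -304/303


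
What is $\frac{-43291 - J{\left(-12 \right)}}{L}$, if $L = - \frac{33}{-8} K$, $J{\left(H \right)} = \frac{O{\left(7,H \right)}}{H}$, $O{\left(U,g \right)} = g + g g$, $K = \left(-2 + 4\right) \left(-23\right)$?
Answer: $\frac{173120}{759} \approx 228.09$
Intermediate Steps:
$K = -46$ ($K = 2 \left(-23\right) = -46$)
$O{\left(U,g \right)} = g + g^{2}$
$J{\left(H \right)} = 1 + H$ ($J{\left(H \right)} = \frac{H \left(1 + H\right)}{H} = 1 + H$)
$L = - \frac{759}{4}$ ($L = - \frac{33}{-8} \left(-46\right) = \left(-33\right) \left(- \frac{1}{8}\right) \left(-46\right) = \frac{33}{8} \left(-46\right) = - \frac{759}{4} \approx -189.75$)
$\frac{-43291 - J{\left(-12 \right)}}{L} = \frac{-43291 - \left(1 - 12\right)}{- \frac{759}{4}} = \left(-43291 - -11\right) \left(- \frac{4}{759}\right) = \left(-43291 + 11\right) \left(- \frac{4}{759}\right) = \left(-43280\right) \left(- \frac{4}{759}\right) = \frac{173120}{759}$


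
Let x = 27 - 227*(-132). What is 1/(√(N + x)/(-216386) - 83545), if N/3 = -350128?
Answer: -355619933064620/29710267307883770663 + 649158*I*√937/29710267307883770663 ≈ -1.197e-5 + 6.6883e-13*I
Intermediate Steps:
N = -1050384 (N = 3*(-350128) = -1050384)
x = 29991 (x = 27 + 29964 = 29991)
1/(√(N + x)/(-216386) - 83545) = 1/(√(-1050384 + 29991)/(-216386) - 83545) = 1/(√(-1020393)*(-1/216386) - 83545) = 1/((33*I*√937)*(-1/216386) - 83545) = 1/(-33*I*√937/216386 - 83545) = 1/(-83545 - 33*I*√937/216386)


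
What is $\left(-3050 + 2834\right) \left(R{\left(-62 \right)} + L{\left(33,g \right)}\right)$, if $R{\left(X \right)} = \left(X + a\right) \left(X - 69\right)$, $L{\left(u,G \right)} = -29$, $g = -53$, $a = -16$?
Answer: $-2200824$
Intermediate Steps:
$R{\left(X \right)} = \left(-69 + X\right) \left(-16 + X\right)$ ($R{\left(X \right)} = \left(X - 16\right) \left(X - 69\right) = \left(-16 + X\right) \left(-69 + X\right) = \left(-69 + X\right) \left(-16 + X\right)$)
$\left(-3050 + 2834\right) \left(R{\left(-62 \right)} + L{\left(33,g \right)}\right) = \left(-3050 + 2834\right) \left(\left(1104 + \left(-62\right)^{2} - -5270\right) - 29\right) = - 216 \left(\left(1104 + 3844 + 5270\right) - 29\right) = - 216 \left(10218 - 29\right) = \left(-216\right) 10189 = -2200824$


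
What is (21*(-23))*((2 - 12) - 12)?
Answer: 10626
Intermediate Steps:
(21*(-23))*((2 - 12) - 12) = -483*(-10 - 12) = -483*(-22) = 10626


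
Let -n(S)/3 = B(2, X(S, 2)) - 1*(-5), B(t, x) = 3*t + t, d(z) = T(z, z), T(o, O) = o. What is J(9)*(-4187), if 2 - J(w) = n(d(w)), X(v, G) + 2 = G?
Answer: -171667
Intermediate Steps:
d(z) = z
X(v, G) = -2 + G
B(t, x) = 4*t
n(S) = -39 (n(S) = -3*(4*2 - 1*(-5)) = -3*(8 + 5) = -3*13 = -39)
J(w) = 41 (J(w) = 2 - 1*(-39) = 2 + 39 = 41)
J(9)*(-4187) = 41*(-4187) = -171667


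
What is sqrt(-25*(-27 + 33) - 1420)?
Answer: I*sqrt(1570) ≈ 39.623*I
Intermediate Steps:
sqrt(-25*(-27 + 33) - 1420) = sqrt(-25*6 - 1420) = sqrt(-150 - 1420) = sqrt(-1570) = I*sqrt(1570)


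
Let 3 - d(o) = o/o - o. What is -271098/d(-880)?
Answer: 135549/439 ≈ 308.77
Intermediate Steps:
d(o) = 2 + o (d(o) = 3 - (o/o - o) = 3 - (1 - o) = 3 + (-1 + o) = 2 + o)
-271098/d(-880) = -271098/(2 - 880) = -271098/(-878) = -271098*(-1/878) = 135549/439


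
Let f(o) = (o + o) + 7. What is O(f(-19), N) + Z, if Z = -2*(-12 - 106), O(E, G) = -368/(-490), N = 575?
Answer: 58004/245 ≈ 236.75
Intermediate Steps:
f(o) = 7 + 2*o (f(o) = 2*o + 7 = 7 + 2*o)
O(E, G) = 184/245 (O(E, G) = -368*(-1/490) = 184/245)
Z = 236 (Z = -2*(-118) = 236)
O(f(-19), N) + Z = 184/245 + 236 = 58004/245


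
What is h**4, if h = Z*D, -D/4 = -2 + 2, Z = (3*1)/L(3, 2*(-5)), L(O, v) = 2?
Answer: 0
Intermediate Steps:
Z = 3/2 (Z = (3*1)/2 = 3*(1/2) = 3/2 ≈ 1.5000)
D = 0 (D = -4*(-2 + 2) = -4*0 = 0)
h = 0 (h = (3/2)*0 = 0)
h**4 = 0**4 = 0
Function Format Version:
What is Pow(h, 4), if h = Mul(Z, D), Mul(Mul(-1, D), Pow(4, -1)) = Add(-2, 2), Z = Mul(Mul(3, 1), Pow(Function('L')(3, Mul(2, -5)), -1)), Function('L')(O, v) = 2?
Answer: 0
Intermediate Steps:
Z = Rational(3, 2) (Z = Mul(Mul(3, 1), Pow(2, -1)) = Mul(3, Rational(1, 2)) = Rational(3, 2) ≈ 1.5000)
D = 0 (D = Mul(-4, Add(-2, 2)) = Mul(-4, 0) = 0)
h = 0 (h = Mul(Rational(3, 2), 0) = 0)
Pow(h, 4) = Pow(0, 4) = 0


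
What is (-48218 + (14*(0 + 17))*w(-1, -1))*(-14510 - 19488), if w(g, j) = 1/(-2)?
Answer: 1643361326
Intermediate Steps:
w(g, j) = -½
(-48218 + (14*(0 + 17))*w(-1, -1))*(-14510 - 19488) = (-48218 + (14*(0 + 17))*(-½))*(-14510 - 19488) = (-48218 + (14*17)*(-½))*(-33998) = (-48218 + 238*(-½))*(-33998) = (-48218 - 119)*(-33998) = -48337*(-33998) = 1643361326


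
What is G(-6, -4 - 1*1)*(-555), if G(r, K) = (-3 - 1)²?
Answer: -8880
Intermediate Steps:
G(r, K) = 16 (G(r, K) = (-4)² = 16)
G(-6, -4 - 1*1)*(-555) = 16*(-555) = -8880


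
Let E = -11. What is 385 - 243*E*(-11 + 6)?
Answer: -12980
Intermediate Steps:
385 - 243*E*(-11 + 6) = 385 - (-2673)*(-11 + 6) = 385 - (-2673)*(-5) = 385 - 243*55 = 385 - 13365 = -12980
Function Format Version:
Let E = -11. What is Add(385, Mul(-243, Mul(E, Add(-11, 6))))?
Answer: -12980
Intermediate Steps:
Add(385, Mul(-243, Mul(E, Add(-11, 6)))) = Add(385, Mul(-243, Mul(-11, Add(-11, 6)))) = Add(385, Mul(-243, Mul(-11, -5))) = Add(385, Mul(-243, 55)) = Add(385, -13365) = -12980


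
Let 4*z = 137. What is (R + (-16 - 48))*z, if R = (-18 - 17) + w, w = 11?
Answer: -3014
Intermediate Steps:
z = 137/4 (z = (1/4)*137 = 137/4 ≈ 34.250)
R = -24 (R = (-18 - 17) + 11 = -35 + 11 = -24)
(R + (-16 - 48))*z = (-24 + (-16 - 48))*(137/4) = (-24 - 64)*(137/4) = -88*137/4 = -3014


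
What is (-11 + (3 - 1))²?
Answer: 81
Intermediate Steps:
(-11 + (3 - 1))² = (-11 + 2)² = (-9)² = 81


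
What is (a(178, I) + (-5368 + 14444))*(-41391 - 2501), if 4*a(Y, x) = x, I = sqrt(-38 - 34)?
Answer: -398363792 - 65838*I*sqrt(2) ≈ -3.9836e+8 - 93109.0*I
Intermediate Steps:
I = 6*I*sqrt(2) (I = sqrt(-72) = 6*I*sqrt(2) ≈ 8.4853*I)
a(Y, x) = x/4
(a(178, I) + (-5368 + 14444))*(-41391 - 2501) = ((6*I*sqrt(2))/4 + (-5368 + 14444))*(-41391 - 2501) = (3*I*sqrt(2)/2 + 9076)*(-43892) = (9076 + 3*I*sqrt(2)/2)*(-43892) = -398363792 - 65838*I*sqrt(2)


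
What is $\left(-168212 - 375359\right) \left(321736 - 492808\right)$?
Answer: $92989778112$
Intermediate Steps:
$\left(-168212 - 375359\right) \left(321736 - 492808\right) = \left(-543571\right) \left(-171072\right) = 92989778112$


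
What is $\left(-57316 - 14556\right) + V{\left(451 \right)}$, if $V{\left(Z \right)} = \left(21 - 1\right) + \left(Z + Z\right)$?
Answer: $-70950$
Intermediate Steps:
$V{\left(Z \right)} = 20 + 2 Z$
$\left(-57316 - 14556\right) + V{\left(451 \right)} = \left(-57316 - 14556\right) + \left(20 + 2 \cdot 451\right) = -71872 + \left(20 + 902\right) = -71872 + 922 = -70950$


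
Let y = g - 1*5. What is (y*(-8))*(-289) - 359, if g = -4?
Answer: -21167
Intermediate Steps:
y = -9 (y = -4 - 1*5 = -4 - 5 = -9)
(y*(-8))*(-289) - 359 = -9*(-8)*(-289) - 359 = 72*(-289) - 359 = -20808 - 359 = -21167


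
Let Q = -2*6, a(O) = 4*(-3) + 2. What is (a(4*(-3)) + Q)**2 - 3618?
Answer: -3134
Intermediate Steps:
a(O) = -10 (a(O) = -12 + 2 = -10)
Q = -12
(a(4*(-3)) + Q)**2 - 3618 = (-10 - 12)**2 - 3618 = (-22)**2 - 3618 = 484 - 3618 = -3134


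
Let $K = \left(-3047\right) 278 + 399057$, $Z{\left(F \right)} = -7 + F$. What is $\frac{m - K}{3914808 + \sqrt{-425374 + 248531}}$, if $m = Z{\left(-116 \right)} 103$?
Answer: $\frac{1704272514720}{15325721853707} - \frac{435340 i \sqrt{176843}}{15325721853707} \approx 0.1112 - 1.1945 \cdot 10^{-5} i$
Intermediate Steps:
$K = -448009$ ($K = -847066 + 399057 = -448009$)
$m = -12669$ ($m = \left(-7 - 116\right) 103 = \left(-123\right) 103 = -12669$)
$\frac{m - K}{3914808 + \sqrt{-425374 + 248531}} = \frac{-12669 - -448009}{3914808 + \sqrt{-425374 + 248531}} = \frac{-12669 + 448009}{3914808 + \sqrt{-176843}} = \frac{435340}{3914808 + i \sqrt{176843}}$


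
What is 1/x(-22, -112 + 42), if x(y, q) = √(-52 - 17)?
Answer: -I*√69/69 ≈ -0.12039*I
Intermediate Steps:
x(y, q) = I*√69 (x(y, q) = √(-69) = I*√69)
1/x(-22, -112 + 42) = 1/(I*√69) = -I*√69/69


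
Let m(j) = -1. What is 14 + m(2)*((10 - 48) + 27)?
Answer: 25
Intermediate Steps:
14 + m(2)*((10 - 48) + 27) = 14 - ((10 - 48) + 27) = 14 - (-38 + 27) = 14 - 1*(-11) = 14 + 11 = 25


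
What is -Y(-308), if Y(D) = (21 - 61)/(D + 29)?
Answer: -40/279 ≈ -0.14337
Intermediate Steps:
Y(D) = -40/(29 + D)
-Y(-308) = -(-40)/(29 - 308) = -(-40)/(-279) = -(-40)*(-1)/279 = -1*40/279 = -40/279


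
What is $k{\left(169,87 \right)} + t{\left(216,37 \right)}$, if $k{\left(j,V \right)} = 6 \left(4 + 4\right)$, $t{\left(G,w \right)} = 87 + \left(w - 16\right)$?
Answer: $156$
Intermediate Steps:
$t{\left(G,w \right)} = 71 + w$ ($t{\left(G,w \right)} = 87 + \left(w - 16\right) = 87 + \left(-16 + w\right) = 71 + w$)
$k{\left(j,V \right)} = 48$ ($k{\left(j,V \right)} = 6 \cdot 8 = 48$)
$k{\left(169,87 \right)} + t{\left(216,37 \right)} = 48 + \left(71 + 37\right) = 48 + 108 = 156$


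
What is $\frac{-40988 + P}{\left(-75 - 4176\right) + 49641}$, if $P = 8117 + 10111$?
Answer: $- \frac{2276}{4539} \approx -0.50143$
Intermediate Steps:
$P = 18228$
$\frac{-40988 + P}{\left(-75 - 4176\right) + 49641} = \frac{-40988 + 18228}{\left(-75 - 4176\right) + 49641} = - \frac{22760}{\left(-75 - 4176\right) + 49641} = - \frac{22760}{-4251 + 49641} = - \frac{22760}{45390} = \left(-22760\right) \frac{1}{45390} = - \frac{2276}{4539}$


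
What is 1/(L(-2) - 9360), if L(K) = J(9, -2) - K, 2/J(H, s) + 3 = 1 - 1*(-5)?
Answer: -3/28072 ≈ -0.00010687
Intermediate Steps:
J(H, s) = ⅔ (J(H, s) = 2/(-3 + (1 - 1*(-5))) = 2/(-3 + (1 + 5)) = 2/(-3 + 6) = 2/3 = 2*(⅓) = ⅔)
L(K) = ⅔ - K
1/(L(-2) - 9360) = 1/((⅔ - 1*(-2)) - 9360) = 1/((⅔ + 2) - 9360) = 1/(8/3 - 9360) = 1/(-28072/3) = -3/28072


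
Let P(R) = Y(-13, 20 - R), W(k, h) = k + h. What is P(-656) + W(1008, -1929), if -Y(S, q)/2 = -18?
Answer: -885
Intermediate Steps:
Y(S, q) = 36 (Y(S, q) = -2*(-18) = 36)
W(k, h) = h + k
P(R) = 36
P(-656) + W(1008, -1929) = 36 + (-1929 + 1008) = 36 - 921 = -885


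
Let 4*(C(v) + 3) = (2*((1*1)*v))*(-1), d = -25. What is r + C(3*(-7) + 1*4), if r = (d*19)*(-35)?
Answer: 33261/2 ≈ 16631.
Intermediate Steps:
r = 16625 (r = -25*19*(-35) = -475*(-35) = 16625)
C(v) = -3 - v/2 (C(v) = -3 + ((2*((1*1)*v))*(-1))/4 = -3 + ((2*(1*v))*(-1))/4 = -3 + ((2*v)*(-1))/4 = -3 + (-2*v)/4 = -3 - v/2)
r + C(3*(-7) + 1*4) = 16625 + (-3 - (3*(-7) + 1*4)/2) = 16625 + (-3 - (-21 + 4)/2) = 16625 + (-3 - ½*(-17)) = 16625 + (-3 + 17/2) = 16625 + 11/2 = 33261/2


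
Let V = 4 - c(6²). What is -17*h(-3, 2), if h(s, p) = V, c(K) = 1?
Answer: -51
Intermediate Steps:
V = 3 (V = 4 - 1*1 = 4 - 1 = 3)
h(s, p) = 3
-17*h(-3, 2) = -17*3 = -51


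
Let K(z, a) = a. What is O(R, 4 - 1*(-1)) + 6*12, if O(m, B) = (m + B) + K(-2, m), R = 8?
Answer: 93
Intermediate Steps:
O(m, B) = B + 2*m (O(m, B) = (m + B) + m = (B + m) + m = B + 2*m)
O(R, 4 - 1*(-1)) + 6*12 = ((4 - 1*(-1)) + 2*8) + 6*12 = ((4 + 1) + 16) + 72 = (5 + 16) + 72 = 21 + 72 = 93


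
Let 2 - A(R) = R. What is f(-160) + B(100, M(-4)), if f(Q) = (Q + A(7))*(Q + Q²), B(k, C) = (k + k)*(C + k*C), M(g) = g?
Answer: -4278400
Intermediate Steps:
A(R) = 2 - R
B(k, C) = 2*k*(C + C*k) (B(k, C) = (2*k)*(C + C*k) = 2*k*(C + C*k))
f(Q) = (-5 + Q)*(Q + Q²) (f(Q) = (Q + (2 - 1*7))*(Q + Q²) = (Q + (2 - 7))*(Q + Q²) = (Q - 5)*(Q + Q²) = (-5 + Q)*(Q + Q²))
f(-160) + B(100, M(-4)) = -160*(-5 + (-160)² - 4*(-160)) + 2*(-4)*100*(1 + 100) = -160*(-5 + 25600 + 640) + 2*(-4)*100*101 = -160*26235 - 80800 = -4197600 - 80800 = -4278400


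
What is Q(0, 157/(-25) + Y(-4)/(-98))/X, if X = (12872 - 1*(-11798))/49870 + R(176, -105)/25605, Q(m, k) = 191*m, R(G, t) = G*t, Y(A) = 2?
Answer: 0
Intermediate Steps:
X = -1932815/8512809 (X = (12872 - 1*(-11798))/49870 + (176*(-105))/25605 = (12872 + 11798)*(1/49870) - 18480*1/25605 = 24670*(1/49870) - 1232/1707 = 2467/4987 - 1232/1707 = -1932815/8512809 ≈ -0.22705)
Q(0, 157/(-25) + Y(-4)/(-98))/X = (191*0)/(-1932815/8512809) = 0*(-8512809/1932815) = 0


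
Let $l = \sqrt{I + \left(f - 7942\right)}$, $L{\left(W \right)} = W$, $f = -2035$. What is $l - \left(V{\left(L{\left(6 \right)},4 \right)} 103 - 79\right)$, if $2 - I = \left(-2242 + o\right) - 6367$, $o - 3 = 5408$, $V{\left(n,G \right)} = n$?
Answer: $-539 + 3 i \sqrt{753} \approx -539.0 + 82.323 i$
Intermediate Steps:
$o = 5411$ ($o = 3 + 5408 = 5411$)
$I = 3200$ ($I = 2 - \left(\left(-2242 + 5411\right) - 6367\right) = 2 - \left(3169 - 6367\right) = 2 - -3198 = 2 + 3198 = 3200$)
$l = 3 i \sqrt{753}$ ($l = \sqrt{3200 - 9977} = \sqrt{-6777} = 3 i \sqrt{753} \approx 82.323 i$)
$l - \left(V{\left(L{\left(6 \right)},4 \right)} 103 - 79\right) = 3 i \sqrt{753} - \left(6 \cdot 103 - 79\right) = 3 i \sqrt{753} - \left(618 - 79\right) = 3 i \sqrt{753} - 539 = -539 + 3 i \sqrt{753}$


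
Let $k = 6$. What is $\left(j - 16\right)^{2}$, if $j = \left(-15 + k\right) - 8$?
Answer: $1089$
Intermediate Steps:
$j = -17$ ($j = \left(-15 + 6\right) - 8 = -9 - 8 = -17$)
$\left(j - 16\right)^{2} = \left(-17 - 16\right)^{2} = \left(-33\right)^{2} = 1089$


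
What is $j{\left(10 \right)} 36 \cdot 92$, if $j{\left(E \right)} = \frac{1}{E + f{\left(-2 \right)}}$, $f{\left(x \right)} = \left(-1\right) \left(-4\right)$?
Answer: $\frac{1656}{7} \approx 236.57$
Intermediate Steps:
$f{\left(x \right)} = 4$
$j{\left(E \right)} = \frac{1}{4 + E}$ ($j{\left(E \right)} = \frac{1}{E + 4} = \frac{1}{4 + E}$)
$j{\left(10 \right)} 36 \cdot 92 = \frac{1}{4 + 10} \cdot 36 \cdot 92 = \frac{1}{14} \cdot 36 \cdot 92 = \frac{18}{7} \cdot 92 = \frac{1656}{7}$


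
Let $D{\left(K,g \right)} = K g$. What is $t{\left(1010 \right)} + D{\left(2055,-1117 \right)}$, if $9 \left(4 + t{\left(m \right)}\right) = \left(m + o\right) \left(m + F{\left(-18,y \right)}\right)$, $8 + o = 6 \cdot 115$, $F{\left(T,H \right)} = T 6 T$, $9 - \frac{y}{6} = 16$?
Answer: $-1740087$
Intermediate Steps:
$y = -42$ ($y = 54 - 96 = -42$)
$F{\left(T,H \right)} = 6 T^{2}$ ($F{\left(T,H \right)} = 6 T T = 6 T^{2}$)
$o = 682$ ($o = -8 + 6 \cdot 115 = -8 + 690 = 682$)
$t{\left(m \right)} = -4 + \frac{\left(682 + m\right) \left(1944 + m\right)}{9}$ ($t{\left(m \right)} = -4 + \frac{\left(m + 682\right) \left(m + 6 \left(-18\right)^{2}\right)}{9} = -4 + \frac{\left(682 + m\right) \left(m + 6 \cdot 324\right)}{9} = -4 + \frac{\left(682 + m\right) \left(m + 1944\right)}{9} = -4 + \frac{\left(682 + m\right) \left(1944 + m\right)}{9}$)
$t{\left(1010 \right)} + D{\left(2055,-1117 \right)} = \left(147308 + \frac{1010^{2}}{9} + \frac{2626}{9} \cdot 1010\right) + 2055 \left(-1117\right) = \left(147308 + \frac{1}{9} \cdot 1020100 + \frac{2652260}{9}\right) - 2295435 = \left(147308 + \frac{1020100}{9} + \frac{2652260}{9}\right) - 2295435 = 555348 - 2295435 = -1740087$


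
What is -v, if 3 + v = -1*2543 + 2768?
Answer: -222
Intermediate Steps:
v = 222 (v = -3 + (-1*2543 + 2768) = -3 + (-2543 + 2768) = -3 + 225 = 222)
-v = -1*222 = -222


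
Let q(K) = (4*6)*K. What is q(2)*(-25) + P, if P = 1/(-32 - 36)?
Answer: -81601/68 ≈ -1200.0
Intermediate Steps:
P = -1/68 (P = 1/(-68) = -1/68 ≈ -0.014706)
q(K) = 24*K
q(2)*(-25) + P = (24*2)*(-25) - 1/68 = 48*(-25) - 1/68 = -1200 - 1/68 = -81601/68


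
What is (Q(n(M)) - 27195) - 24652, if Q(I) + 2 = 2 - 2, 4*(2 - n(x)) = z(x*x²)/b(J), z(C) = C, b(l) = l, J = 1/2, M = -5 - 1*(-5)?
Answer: -51849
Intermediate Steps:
M = 0 (M = -5 + 5 = 0)
J = ½ ≈ 0.50000
n(x) = 2 - x³/2 (n(x) = 2 - x*x²/(4*½) = 2 - x³*2/4 = 2 - x³/2)
Q(I) = -2 (Q(I) = -2 + (2 - 2) = -2 + 0 = -2)
(Q(n(M)) - 27195) - 24652 = (-2 - 27195) - 24652 = -27197 - 24652 = -51849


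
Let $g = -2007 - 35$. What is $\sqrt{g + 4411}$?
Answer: $\sqrt{2369} \approx 48.672$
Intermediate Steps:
$g = -2042$ ($g = -2007 - 35 = -2042$)
$\sqrt{g + 4411} = \sqrt{-2042 + 4411} = \sqrt{2369}$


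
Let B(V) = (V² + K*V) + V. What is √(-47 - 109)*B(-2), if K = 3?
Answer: -8*I*√39 ≈ -49.96*I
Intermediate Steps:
B(V) = V² + 4*V (B(V) = (V² + 3*V) + V = V² + 4*V)
√(-47 - 109)*B(-2) = √(-47 - 109)*(-2*(4 - 2)) = √(-156)*(-2*2) = (2*I*√39)*(-4) = -8*I*√39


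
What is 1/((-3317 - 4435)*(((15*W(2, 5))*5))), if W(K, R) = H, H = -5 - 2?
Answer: 1/4069800 ≈ 2.4571e-7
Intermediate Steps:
H = -7
W(K, R) = -7
1/((-3317 - 4435)*(((15*W(2, 5))*5))) = 1/((-3317 - 4435)*(((15*(-7))*5))) = 1/((-7752)*((-105*5))) = -1/7752/(-525) = -1/7752*(-1/525) = 1/4069800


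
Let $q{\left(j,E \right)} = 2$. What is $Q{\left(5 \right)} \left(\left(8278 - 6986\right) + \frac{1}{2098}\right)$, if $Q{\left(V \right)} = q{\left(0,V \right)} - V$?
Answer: $- \frac{8131851}{2098} \approx -3876.0$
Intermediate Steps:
$Q{\left(V \right)} = 2 - V$
$Q{\left(5 \right)} \left(\left(8278 - 6986\right) + \frac{1}{2098}\right) = \left(2 - 5\right) \left(\left(8278 - 6986\right) + \frac{1}{2098}\right) = \left(2 - 5\right) \left(1292 + \frac{1}{2098}\right) = \left(-3\right) \frac{2710617}{2098} = - \frac{8131851}{2098}$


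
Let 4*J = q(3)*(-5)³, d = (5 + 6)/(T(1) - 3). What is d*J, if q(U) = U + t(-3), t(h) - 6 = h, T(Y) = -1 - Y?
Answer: 825/2 ≈ 412.50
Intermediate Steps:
t(h) = 6 + h
d = -11/5 (d = (5 + 6)/((-1 - 1*1) - 3) = 11/((-1 - 1) - 3) = 11/(-2 - 3) = 11/(-5) = 11*(-⅕) = -11/5 ≈ -2.2000)
q(U) = 3 + U (q(U) = U + (6 - 3) = U + 3 = 3 + U)
J = -375/2 (J = ((3 + 3)*(-5)³)/4 = (6*(-125))/4 = (¼)*(-750) = -375/2 ≈ -187.50)
d*J = -11/5*(-375/2) = 825/2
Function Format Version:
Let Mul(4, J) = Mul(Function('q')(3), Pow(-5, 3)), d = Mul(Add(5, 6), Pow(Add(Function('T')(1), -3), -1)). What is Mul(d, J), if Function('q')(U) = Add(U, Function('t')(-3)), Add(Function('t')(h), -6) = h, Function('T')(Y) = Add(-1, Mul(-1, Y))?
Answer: Rational(825, 2) ≈ 412.50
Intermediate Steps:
Function('t')(h) = Add(6, h)
d = Rational(-11, 5) (d = Mul(Add(5, 6), Pow(Add(Add(-1, Mul(-1, 1)), -3), -1)) = Mul(11, Pow(Add(Add(-1, -1), -3), -1)) = Mul(11, Pow(Add(-2, -3), -1)) = Mul(11, Pow(-5, -1)) = Mul(11, Rational(-1, 5)) = Rational(-11, 5) ≈ -2.2000)
Function('q')(U) = Add(3, U) (Function('q')(U) = Add(U, Add(6, -3)) = Add(U, 3) = Add(3, U))
J = Rational(-375, 2) (J = Mul(Rational(1, 4), Mul(Add(3, 3), Pow(-5, 3))) = Mul(Rational(1, 4), Mul(6, -125)) = Mul(Rational(1, 4), -750) = Rational(-375, 2) ≈ -187.50)
Mul(d, J) = Mul(Rational(-11, 5), Rational(-375, 2)) = Rational(825, 2)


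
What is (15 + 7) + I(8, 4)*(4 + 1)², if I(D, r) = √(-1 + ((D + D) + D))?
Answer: 22 + 25*√23 ≈ 141.90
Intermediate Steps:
I(D, r) = √(-1 + 3*D) (I(D, r) = √(-1 + (2*D + D)) = √(-1 + 3*D))
(15 + 7) + I(8, 4)*(4 + 1)² = (15 + 7) + √(-1 + 3*8)*(4 + 1)² = 22 + √(-1 + 24)*5² = 22 + √23*25 = 22 + 25*√23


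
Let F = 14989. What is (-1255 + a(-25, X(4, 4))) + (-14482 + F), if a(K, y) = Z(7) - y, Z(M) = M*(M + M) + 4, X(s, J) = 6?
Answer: -652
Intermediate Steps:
Z(M) = 4 + 2*M² (Z(M) = M*(2*M) + 4 = 2*M² + 4 = 4 + 2*M²)
a(K, y) = 102 - y (a(K, y) = (4 + 2*7²) - y = (4 + 2*49) - y = (4 + 98) - y = 102 - y)
(-1255 + a(-25, X(4, 4))) + (-14482 + F) = (-1255 + (102 - 1*6)) + (-14482 + 14989) = (-1255 + (102 - 6)) + 507 = (-1255 + 96) + 507 = -1159 + 507 = -652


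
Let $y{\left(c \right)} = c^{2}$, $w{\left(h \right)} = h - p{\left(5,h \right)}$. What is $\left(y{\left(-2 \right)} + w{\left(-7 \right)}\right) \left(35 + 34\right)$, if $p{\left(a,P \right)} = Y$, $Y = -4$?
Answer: $69$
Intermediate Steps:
$p{\left(a,P \right)} = -4$
$w{\left(h \right)} = 4 + h$ ($w{\left(h \right)} = h - -4 = h + 4 = 4 + h$)
$\left(y{\left(-2 \right)} + w{\left(-7 \right)}\right) \left(35 + 34\right) = \left(\left(-2\right)^{2} + \left(4 - 7\right)\right) \left(35 + 34\right) = \left(4 - 3\right) 69 = 1 \cdot 69 = 69$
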